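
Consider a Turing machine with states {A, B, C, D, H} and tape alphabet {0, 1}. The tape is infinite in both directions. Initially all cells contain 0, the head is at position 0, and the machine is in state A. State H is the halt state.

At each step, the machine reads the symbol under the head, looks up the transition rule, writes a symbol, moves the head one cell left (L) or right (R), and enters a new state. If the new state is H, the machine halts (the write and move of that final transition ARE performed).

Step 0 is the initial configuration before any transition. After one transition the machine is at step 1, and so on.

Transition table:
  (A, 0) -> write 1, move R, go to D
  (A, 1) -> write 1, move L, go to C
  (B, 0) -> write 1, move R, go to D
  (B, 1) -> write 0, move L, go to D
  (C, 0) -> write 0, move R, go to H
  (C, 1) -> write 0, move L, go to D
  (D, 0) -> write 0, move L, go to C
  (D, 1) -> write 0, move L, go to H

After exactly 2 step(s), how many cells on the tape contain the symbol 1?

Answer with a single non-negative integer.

Answer: 1

Derivation:
Step 1: in state A at pos 0, read 0 -> (A,0)->write 1,move R,goto D. Now: state=D, head=1, tape[-1..2]=0100 (head:   ^)
Step 2: in state D at pos 1, read 0 -> (D,0)->write 0,move L,goto C. Now: state=C, head=0, tape[-1..2]=0100 (head:  ^)
Cells containing 1 after step 2: {0} -> 1 cell(s)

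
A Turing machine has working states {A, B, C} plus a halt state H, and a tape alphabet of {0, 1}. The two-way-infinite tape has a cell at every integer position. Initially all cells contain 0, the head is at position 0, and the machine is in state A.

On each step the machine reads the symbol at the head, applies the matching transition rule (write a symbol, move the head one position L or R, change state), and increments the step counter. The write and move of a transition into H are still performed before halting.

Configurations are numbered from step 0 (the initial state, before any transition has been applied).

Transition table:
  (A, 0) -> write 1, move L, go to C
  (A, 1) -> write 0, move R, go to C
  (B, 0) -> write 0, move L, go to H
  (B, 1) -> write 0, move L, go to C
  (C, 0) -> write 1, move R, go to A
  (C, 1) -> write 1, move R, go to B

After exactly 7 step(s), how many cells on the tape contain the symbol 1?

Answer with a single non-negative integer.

Step 1: in state A at pos 0, read 0 -> (A,0)->write 1,move L,goto C. Now: state=C, head=-1, tape[-2..1]=0010 (head:  ^)
Step 2: in state C at pos -1, read 0 -> (C,0)->write 1,move R,goto A. Now: state=A, head=0, tape[-2..1]=0110 (head:   ^)
Step 3: in state A at pos 0, read 1 -> (A,1)->write 0,move R,goto C. Now: state=C, head=1, tape[-2..2]=01000 (head:    ^)
Step 4: in state C at pos 1, read 0 -> (C,0)->write 1,move R,goto A. Now: state=A, head=2, tape[-2..3]=010100 (head:     ^)
Step 5: in state A at pos 2, read 0 -> (A,0)->write 1,move L,goto C. Now: state=C, head=1, tape[-2..3]=010110 (head:    ^)
Step 6: in state C at pos 1, read 1 -> (C,1)->write 1,move R,goto B. Now: state=B, head=2, tape[-2..3]=010110 (head:     ^)
Step 7: in state B at pos 2, read 1 -> (B,1)->write 0,move L,goto C. Now: state=C, head=1, tape[-2..3]=010100 (head:    ^)
Cells containing 1 after step 7: {-1, 1} -> 2 cell(s)

Answer: 2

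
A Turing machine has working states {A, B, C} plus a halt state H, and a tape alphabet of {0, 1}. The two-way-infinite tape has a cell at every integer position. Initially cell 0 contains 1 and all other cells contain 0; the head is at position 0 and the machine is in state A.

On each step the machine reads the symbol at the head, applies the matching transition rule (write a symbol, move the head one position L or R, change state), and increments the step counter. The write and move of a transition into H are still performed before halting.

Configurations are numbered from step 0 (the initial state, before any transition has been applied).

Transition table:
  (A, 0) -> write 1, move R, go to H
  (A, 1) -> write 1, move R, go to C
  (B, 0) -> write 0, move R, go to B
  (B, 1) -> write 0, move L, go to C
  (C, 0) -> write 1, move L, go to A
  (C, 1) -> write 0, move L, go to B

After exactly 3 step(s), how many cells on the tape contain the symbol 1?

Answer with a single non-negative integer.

Step 1: in state A at pos 0, read 1 -> (A,1)->write 1,move R,goto C. Now: state=C, head=1, tape[-1..2]=0100 (head:   ^)
Step 2: in state C at pos 1, read 0 -> (C,0)->write 1,move L,goto A. Now: state=A, head=0, tape[-1..2]=0110 (head:  ^)
Step 3: in state A at pos 0, read 1 -> (A,1)->write 1,move R,goto C. Now: state=C, head=1, tape[-1..2]=0110 (head:   ^)
Cells containing 1 after step 3: {0, 1} -> 2 cell(s)

Answer: 2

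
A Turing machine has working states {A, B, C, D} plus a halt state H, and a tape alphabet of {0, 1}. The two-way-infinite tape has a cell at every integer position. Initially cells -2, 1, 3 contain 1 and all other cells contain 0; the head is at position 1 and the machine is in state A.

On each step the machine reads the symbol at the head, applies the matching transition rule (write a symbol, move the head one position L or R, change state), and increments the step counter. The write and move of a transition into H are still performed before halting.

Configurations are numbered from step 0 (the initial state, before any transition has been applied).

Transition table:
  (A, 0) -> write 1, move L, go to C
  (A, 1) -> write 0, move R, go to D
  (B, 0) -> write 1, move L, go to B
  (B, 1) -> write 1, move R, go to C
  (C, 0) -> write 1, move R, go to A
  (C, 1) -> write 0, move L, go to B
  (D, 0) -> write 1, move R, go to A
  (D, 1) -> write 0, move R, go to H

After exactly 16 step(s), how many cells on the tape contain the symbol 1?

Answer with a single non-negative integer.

Answer: 4

Derivation:
Step 1: in state A at pos 1, read 1 -> (A,1)->write 0,move R,goto D. Now: state=D, head=2, tape[-3..4]=01000010 (head:      ^)
Step 2: in state D at pos 2, read 0 -> (D,0)->write 1,move R,goto A. Now: state=A, head=3, tape[-3..4]=01000110 (head:       ^)
Step 3: in state A at pos 3, read 1 -> (A,1)->write 0,move R,goto D. Now: state=D, head=4, tape[-3..5]=010001000 (head:        ^)
Step 4: in state D at pos 4, read 0 -> (D,0)->write 1,move R,goto A. Now: state=A, head=5, tape[-3..6]=0100010100 (head:         ^)
Step 5: in state A at pos 5, read 0 -> (A,0)->write 1,move L,goto C. Now: state=C, head=4, tape[-3..6]=0100010110 (head:        ^)
Step 6: in state C at pos 4, read 1 -> (C,1)->write 0,move L,goto B. Now: state=B, head=3, tape[-3..6]=0100010010 (head:       ^)
Step 7: in state B at pos 3, read 0 -> (B,0)->write 1,move L,goto B. Now: state=B, head=2, tape[-3..6]=0100011010 (head:      ^)
Step 8: in state B at pos 2, read 1 -> (B,1)->write 1,move R,goto C. Now: state=C, head=3, tape[-3..6]=0100011010 (head:       ^)
Step 9: in state C at pos 3, read 1 -> (C,1)->write 0,move L,goto B. Now: state=B, head=2, tape[-3..6]=0100010010 (head:      ^)
Step 10: in state B at pos 2, read 1 -> (B,1)->write 1,move R,goto C. Now: state=C, head=3, tape[-3..6]=0100010010 (head:       ^)
Step 11: in state C at pos 3, read 0 -> (C,0)->write 1,move R,goto A. Now: state=A, head=4, tape[-3..6]=0100011010 (head:        ^)
Step 12: in state A at pos 4, read 0 -> (A,0)->write 1,move L,goto C. Now: state=C, head=3, tape[-3..6]=0100011110 (head:       ^)
Step 13: in state C at pos 3, read 1 -> (C,1)->write 0,move L,goto B. Now: state=B, head=2, tape[-3..6]=0100010110 (head:      ^)
Step 14: in state B at pos 2, read 1 -> (B,1)->write 1,move R,goto C. Now: state=C, head=3, tape[-3..6]=0100010110 (head:       ^)
Step 15: in state C at pos 3, read 0 -> (C,0)->write 1,move R,goto A. Now: state=A, head=4, tape[-3..6]=0100011110 (head:        ^)
Step 16: in state A at pos 4, read 1 -> (A,1)->write 0,move R,goto D. Now: state=D, head=5, tape[-3..6]=0100011010 (head:         ^)
Cells containing 1 after step 16: {-2, 2, 3, 5} -> 4 cell(s)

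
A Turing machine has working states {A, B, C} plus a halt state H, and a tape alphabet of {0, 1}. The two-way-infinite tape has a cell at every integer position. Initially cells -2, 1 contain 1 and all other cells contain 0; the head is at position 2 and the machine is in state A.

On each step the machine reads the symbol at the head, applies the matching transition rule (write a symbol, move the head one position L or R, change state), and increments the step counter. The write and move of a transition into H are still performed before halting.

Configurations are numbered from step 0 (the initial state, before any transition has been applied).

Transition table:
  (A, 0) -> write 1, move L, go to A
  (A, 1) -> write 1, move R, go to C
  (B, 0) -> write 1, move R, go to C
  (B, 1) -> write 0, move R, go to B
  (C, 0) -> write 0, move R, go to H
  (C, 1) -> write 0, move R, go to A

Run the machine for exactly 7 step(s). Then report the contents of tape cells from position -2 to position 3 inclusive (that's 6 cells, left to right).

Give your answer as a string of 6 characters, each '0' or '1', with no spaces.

Step 1: in state A at pos 2, read 0 -> (A,0)->write 1,move L,goto A. Now: state=A, head=1, tape[-3..3]=0100110 (head:     ^)
Step 2: in state A at pos 1, read 1 -> (A,1)->write 1,move R,goto C. Now: state=C, head=2, tape[-3..3]=0100110 (head:      ^)
Step 3: in state C at pos 2, read 1 -> (C,1)->write 0,move R,goto A. Now: state=A, head=3, tape[-3..4]=01001000 (head:       ^)
Step 4: in state A at pos 3, read 0 -> (A,0)->write 1,move L,goto A. Now: state=A, head=2, tape[-3..4]=01001010 (head:      ^)
Step 5: in state A at pos 2, read 0 -> (A,0)->write 1,move L,goto A. Now: state=A, head=1, tape[-3..4]=01001110 (head:     ^)
Step 6: in state A at pos 1, read 1 -> (A,1)->write 1,move R,goto C. Now: state=C, head=2, tape[-3..4]=01001110 (head:      ^)
Step 7: in state C at pos 2, read 1 -> (C,1)->write 0,move R,goto A. Now: state=A, head=3, tape[-3..4]=01001010 (head:       ^)

Answer: 100101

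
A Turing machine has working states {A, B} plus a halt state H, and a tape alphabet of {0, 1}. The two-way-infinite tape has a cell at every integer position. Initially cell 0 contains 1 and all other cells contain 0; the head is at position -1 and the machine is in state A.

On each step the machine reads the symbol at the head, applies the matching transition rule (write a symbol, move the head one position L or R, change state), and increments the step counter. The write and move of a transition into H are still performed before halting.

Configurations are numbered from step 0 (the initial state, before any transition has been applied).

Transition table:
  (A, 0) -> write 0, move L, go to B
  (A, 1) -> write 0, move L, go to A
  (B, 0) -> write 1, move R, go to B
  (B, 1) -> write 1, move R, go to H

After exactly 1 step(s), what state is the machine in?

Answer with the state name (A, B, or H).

Step 1: in state A at pos -1, read 0 -> (A,0)->write 0,move L,goto B. Now: state=B, head=-2, tape[-3..1]=00010 (head:  ^)

Answer: B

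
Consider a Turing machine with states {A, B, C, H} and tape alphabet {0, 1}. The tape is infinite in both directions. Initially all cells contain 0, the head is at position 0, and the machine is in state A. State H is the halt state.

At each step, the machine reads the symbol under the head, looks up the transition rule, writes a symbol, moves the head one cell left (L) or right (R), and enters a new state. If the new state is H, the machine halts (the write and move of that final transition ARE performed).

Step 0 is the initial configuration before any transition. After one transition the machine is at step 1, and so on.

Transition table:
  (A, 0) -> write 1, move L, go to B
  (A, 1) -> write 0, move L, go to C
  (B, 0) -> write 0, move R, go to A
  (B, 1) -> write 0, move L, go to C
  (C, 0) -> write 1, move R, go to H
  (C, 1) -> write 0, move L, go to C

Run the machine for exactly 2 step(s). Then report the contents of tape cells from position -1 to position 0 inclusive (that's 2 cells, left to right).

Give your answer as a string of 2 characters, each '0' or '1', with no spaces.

Answer: 01

Derivation:
Step 1: in state A at pos 0, read 0 -> (A,0)->write 1,move L,goto B. Now: state=B, head=-1, tape[-2..1]=0010 (head:  ^)
Step 2: in state B at pos -1, read 0 -> (B,0)->write 0,move R,goto A. Now: state=A, head=0, tape[-2..1]=0010 (head:   ^)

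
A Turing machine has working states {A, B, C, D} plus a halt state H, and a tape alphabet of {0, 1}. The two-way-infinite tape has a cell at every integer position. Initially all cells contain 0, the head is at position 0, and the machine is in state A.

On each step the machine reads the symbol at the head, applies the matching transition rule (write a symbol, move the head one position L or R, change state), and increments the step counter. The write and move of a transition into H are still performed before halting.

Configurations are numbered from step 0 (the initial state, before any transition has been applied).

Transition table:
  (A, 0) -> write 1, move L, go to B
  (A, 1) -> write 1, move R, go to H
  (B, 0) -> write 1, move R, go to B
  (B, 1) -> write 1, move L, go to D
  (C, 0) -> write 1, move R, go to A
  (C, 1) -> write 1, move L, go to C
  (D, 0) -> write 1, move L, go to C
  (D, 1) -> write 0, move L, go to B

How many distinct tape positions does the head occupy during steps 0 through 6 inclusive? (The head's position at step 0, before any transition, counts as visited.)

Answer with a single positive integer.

Step 1: in state A at pos 0, read 0 -> (A,0)->write 1,move L,goto B. Now: state=B, head=-1, tape[-2..1]=0010 (head:  ^)
Step 2: in state B at pos -1, read 0 -> (B,0)->write 1,move R,goto B. Now: state=B, head=0, tape[-2..1]=0110 (head:   ^)
Step 3: in state B at pos 0, read 1 -> (B,1)->write 1,move L,goto D. Now: state=D, head=-1, tape[-2..1]=0110 (head:  ^)
Step 4: in state D at pos -1, read 1 -> (D,1)->write 0,move L,goto B. Now: state=B, head=-2, tape[-3..1]=00010 (head:  ^)
Step 5: in state B at pos -2, read 0 -> (B,0)->write 1,move R,goto B. Now: state=B, head=-1, tape[-3..1]=01010 (head:   ^)
Step 6: in state B at pos -1, read 0 -> (B,0)->write 1,move R,goto B. Now: state=B, head=0, tape[-3..1]=01110 (head:    ^)
Head positions at steps 0..6: starting at 0, distinct positions visited = {-2, -1, 0} -> 3 position(s)

Answer: 3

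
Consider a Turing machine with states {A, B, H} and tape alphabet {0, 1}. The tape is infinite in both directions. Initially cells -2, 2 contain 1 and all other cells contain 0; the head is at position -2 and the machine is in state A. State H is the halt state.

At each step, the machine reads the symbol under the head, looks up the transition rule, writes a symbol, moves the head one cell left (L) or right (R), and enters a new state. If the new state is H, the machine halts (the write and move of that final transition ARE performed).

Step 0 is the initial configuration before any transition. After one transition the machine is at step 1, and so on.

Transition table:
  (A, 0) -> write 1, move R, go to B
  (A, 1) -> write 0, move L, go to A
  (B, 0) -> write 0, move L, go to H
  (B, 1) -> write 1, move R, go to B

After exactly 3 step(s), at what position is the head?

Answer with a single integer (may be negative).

Step 1: in state A at pos -2, read 1 -> (A,1)->write 0,move L,goto A. Now: state=A, head=-3, tape[-4..3]=00000010 (head:  ^)
Step 2: in state A at pos -3, read 0 -> (A,0)->write 1,move R,goto B. Now: state=B, head=-2, tape[-4..3]=01000010 (head:   ^)
Step 3: in state B at pos -2, read 0 -> (B,0)->write 0,move L,goto H. Now: state=H, head=-3, tape[-4..3]=01000010 (head:  ^)

Answer: -3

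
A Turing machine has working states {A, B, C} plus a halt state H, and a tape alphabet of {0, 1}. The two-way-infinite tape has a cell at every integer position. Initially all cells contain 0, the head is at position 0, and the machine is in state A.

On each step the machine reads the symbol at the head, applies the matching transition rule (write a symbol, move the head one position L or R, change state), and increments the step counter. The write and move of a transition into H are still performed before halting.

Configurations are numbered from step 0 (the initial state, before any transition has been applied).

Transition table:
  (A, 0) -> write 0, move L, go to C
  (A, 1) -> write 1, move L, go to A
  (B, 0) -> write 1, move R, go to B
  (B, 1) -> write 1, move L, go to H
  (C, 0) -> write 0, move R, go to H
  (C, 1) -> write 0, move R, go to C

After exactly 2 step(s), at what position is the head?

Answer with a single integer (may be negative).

Step 1: in state A at pos 0, read 0 -> (A,0)->write 0,move L,goto C. Now: state=C, head=-1, tape[-2..1]=0000 (head:  ^)
Step 2: in state C at pos -1, read 0 -> (C,0)->write 0,move R,goto H. Now: state=H, head=0, tape[-2..1]=0000 (head:   ^)

Answer: 0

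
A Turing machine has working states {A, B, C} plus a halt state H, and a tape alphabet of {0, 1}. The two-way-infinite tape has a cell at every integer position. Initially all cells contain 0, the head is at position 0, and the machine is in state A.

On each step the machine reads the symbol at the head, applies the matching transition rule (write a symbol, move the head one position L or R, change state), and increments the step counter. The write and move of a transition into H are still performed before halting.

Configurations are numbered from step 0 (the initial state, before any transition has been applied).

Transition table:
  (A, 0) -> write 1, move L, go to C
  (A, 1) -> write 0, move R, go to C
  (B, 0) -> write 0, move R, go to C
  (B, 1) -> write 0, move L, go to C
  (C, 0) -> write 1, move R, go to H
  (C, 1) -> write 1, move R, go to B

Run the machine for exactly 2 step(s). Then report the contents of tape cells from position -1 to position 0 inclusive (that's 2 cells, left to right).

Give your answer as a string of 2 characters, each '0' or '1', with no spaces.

Answer: 11

Derivation:
Step 1: in state A at pos 0, read 0 -> (A,0)->write 1,move L,goto C. Now: state=C, head=-1, tape[-2..1]=0010 (head:  ^)
Step 2: in state C at pos -1, read 0 -> (C,0)->write 1,move R,goto H. Now: state=H, head=0, tape[-2..1]=0110 (head:   ^)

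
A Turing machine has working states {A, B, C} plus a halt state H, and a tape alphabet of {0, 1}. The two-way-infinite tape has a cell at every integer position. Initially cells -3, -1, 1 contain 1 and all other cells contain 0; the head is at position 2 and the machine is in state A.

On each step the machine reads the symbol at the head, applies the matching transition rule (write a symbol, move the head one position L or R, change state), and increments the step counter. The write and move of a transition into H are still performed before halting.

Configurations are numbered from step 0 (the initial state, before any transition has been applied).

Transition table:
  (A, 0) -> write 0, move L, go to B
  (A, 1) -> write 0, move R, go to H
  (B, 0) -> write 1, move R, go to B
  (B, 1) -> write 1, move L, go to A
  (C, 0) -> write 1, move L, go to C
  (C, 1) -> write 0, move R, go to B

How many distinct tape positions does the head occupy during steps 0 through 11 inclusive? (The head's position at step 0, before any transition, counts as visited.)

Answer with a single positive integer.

Step 1: in state A at pos 2, read 0 -> (A,0)->write 0,move L,goto B. Now: state=B, head=1, tape[-4..3]=01010100 (head:      ^)
Step 2: in state B at pos 1, read 1 -> (B,1)->write 1,move L,goto A. Now: state=A, head=0, tape[-4..3]=01010100 (head:     ^)
Step 3: in state A at pos 0, read 0 -> (A,0)->write 0,move L,goto B. Now: state=B, head=-1, tape[-4..3]=01010100 (head:    ^)
Step 4: in state B at pos -1, read 1 -> (B,1)->write 1,move L,goto A. Now: state=A, head=-2, tape[-4..3]=01010100 (head:   ^)
Step 5: in state A at pos -2, read 0 -> (A,0)->write 0,move L,goto B. Now: state=B, head=-3, tape[-4..3]=01010100 (head:  ^)
Step 6: in state B at pos -3, read 1 -> (B,1)->write 1,move L,goto A. Now: state=A, head=-4, tape[-5..3]=001010100 (head:  ^)
Step 7: in state A at pos -4, read 0 -> (A,0)->write 0,move L,goto B. Now: state=B, head=-5, tape[-6..3]=0001010100 (head:  ^)
Step 8: in state B at pos -5, read 0 -> (B,0)->write 1,move R,goto B. Now: state=B, head=-4, tape[-6..3]=0101010100 (head:   ^)
Step 9: in state B at pos -4, read 0 -> (B,0)->write 1,move R,goto B. Now: state=B, head=-3, tape[-6..3]=0111010100 (head:    ^)
Step 10: in state B at pos -3, read 1 -> (B,1)->write 1,move L,goto A. Now: state=A, head=-4, tape[-6..3]=0111010100 (head:   ^)
Step 11: in state A at pos -4, read 1 -> (A,1)->write 0,move R,goto H. Now: state=H, head=-3, tape[-6..3]=0101010100 (head:    ^)
Head positions at steps 0..11: starting at 2, distinct positions visited = {-5, -4, -3, -2, -1, 0, 1, 2} -> 8 position(s)

Answer: 8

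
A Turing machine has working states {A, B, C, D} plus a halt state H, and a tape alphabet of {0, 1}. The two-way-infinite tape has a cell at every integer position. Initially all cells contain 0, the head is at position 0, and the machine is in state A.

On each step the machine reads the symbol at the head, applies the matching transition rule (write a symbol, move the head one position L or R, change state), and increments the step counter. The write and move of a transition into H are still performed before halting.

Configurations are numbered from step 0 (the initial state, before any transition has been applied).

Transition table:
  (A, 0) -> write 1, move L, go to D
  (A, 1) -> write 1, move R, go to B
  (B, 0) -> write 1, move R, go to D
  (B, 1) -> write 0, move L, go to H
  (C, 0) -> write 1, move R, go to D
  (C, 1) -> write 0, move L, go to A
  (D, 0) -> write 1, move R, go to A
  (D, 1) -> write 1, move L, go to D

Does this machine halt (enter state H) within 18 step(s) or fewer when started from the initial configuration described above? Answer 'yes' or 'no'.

Step 1: in state A at pos 0, read 0 -> (A,0)->write 1,move L,goto D. Now: state=D, head=-1, tape[-2..1]=0010 (head:  ^)
Step 2: in state D at pos -1, read 0 -> (D,0)->write 1,move R,goto A. Now: state=A, head=0, tape[-2..1]=0110 (head:   ^)
Step 3: in state A at pos 0, read 1 -> (A,1)->write 1,move R,goto B. Now: state=B, head=1, tape[-2..2]=01100 (head:    ^)
Step 4: in state B at pos 1, read 0 -> (B,0)->write 1,move R,goto D. Now: state=D, head=2, tape[-2..3]=011100 (head:     ^)
Step 5: in state D at pos 2, read 0 -> (D,0)->write 1,move R,goto A. Now: state=A, head=3, tape[-2..4]=0111100 (head:      ^)
Step 6: in state A at pos 3, read 0 -> (A,0)->write 1,move L,goto D. Now: state=D, head=2, tape[-2..4]=0111110 (head:     ^)
Step 7: in state D at pos 2, read 1 -> (D,1)->write 1,move L,goto D. Now: state=D, head=1, tape[-2..4]=0111110 (head:    ^)
Step 8: in state D at pos 1, read 1 -> (D,1)->write 1,move L,goto D. Now: state=D, head=0, tape[-2..4]=0111110 (head:   ^)
Step 9: in state D at pos 0, read 1 -> (D,1)->write 1,move L,goto D. Now: state=D, head=-1, tape[-2..4]=0111110 (head:  ^)
Step 10: in state D at pos -1, read 1 -> (D,1)->write 1,move L,goto D. Now: state=D, head=-2, tape[-3..4]=00111110 (head:  ^)
Step 11: in state D at pos -2, read 0 -> (D,0)->write 1,move R,goto A. Now: state=A, head=-1, tape[-3..4]=01111110 (head:   ^)
Step 12: in state A at pos -1, read 1 -> (A,1)->write 1,move R,goto B. Now: state=B, head=0, tape[-3..4]=01111110 (head:    ^)
Step 13: in state B at pos 0, read 1 -> (B,1)->write 0,move L,goto H. Now: state=H, head=-1, tape[-3..4]=01101110 (head:   ^)
State H reached at step 13; 13 <= 18 -> yes

Answer: yes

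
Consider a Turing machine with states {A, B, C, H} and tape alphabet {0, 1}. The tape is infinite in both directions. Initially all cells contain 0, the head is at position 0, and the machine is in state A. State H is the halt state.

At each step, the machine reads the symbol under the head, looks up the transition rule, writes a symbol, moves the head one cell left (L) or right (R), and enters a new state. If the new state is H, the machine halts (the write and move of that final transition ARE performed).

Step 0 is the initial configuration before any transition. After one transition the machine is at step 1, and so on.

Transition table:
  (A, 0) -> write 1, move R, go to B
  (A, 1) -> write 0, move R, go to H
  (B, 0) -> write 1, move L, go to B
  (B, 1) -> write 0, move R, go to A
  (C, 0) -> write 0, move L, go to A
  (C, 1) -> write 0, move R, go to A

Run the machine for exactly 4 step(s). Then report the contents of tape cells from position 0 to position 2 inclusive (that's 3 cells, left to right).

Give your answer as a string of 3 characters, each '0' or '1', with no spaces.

Answer: 000

Derivation:
Step 1: in state A at pos 0, read 0 -> (A,0)->write 1,move R,goto B. Now: state=B, head=1, tape[-1..2]=0100 (head:   ^)
Step 2: in state B at pos 1, read 0 -> (B,0)->write 1,move L,goto B. Now: state=B, head=0, tape[-1..2]=0110 (head:  ^)
Step 3: in state B at pos 0, read 1 -> (B,1)->write 0,move R,goto A. Now: state=A, head=1, tape[-1..2]=0010 (head:   ^)
Step 4: in state A at pos 1, read 1 -> (A,1)->write 0,move R,goto H. Now: state=H, head=2, tape[-1..3]=00000 (head:    ^)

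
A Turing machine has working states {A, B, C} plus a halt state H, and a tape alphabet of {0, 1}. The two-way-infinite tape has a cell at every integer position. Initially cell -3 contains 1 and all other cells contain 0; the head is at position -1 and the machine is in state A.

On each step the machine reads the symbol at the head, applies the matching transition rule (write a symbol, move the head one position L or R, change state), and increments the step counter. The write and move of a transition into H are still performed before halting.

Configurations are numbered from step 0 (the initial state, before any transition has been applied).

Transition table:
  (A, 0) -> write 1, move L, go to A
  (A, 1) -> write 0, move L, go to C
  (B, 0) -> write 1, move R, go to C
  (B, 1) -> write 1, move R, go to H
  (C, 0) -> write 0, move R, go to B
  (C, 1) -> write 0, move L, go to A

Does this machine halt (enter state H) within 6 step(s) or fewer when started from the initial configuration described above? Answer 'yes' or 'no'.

Step 1: in state A at pos -1, read 0 -> (A,0)->write 1,move L,goto A. Now: state=A, head=-2, tape[-4..0]=01010 (head:   ^)
Step 2: in state A at pos -2, read 0 -> (A,0)->write 1,move L,goto A. Now: state=A, head=-3, tape[-4..0]=01110 (head:  ^)
Step 3: in state A at pos -3, read 1 -> (A,1)->write 0,move L,goto C. Now: state=C, head=-4, tape[-5..0]=000110 (head:  ^)
Step 4: in state C at pos -4, read 0 -> (C,0)->write 0,move R,goto B. Now: state=B, head=-3, tape[-5..0]=000110 (head:   ^)
Step 5: in state B at pos -3, read 0 -> (B,0)->write 1,move R,goto C. Now: state=C, head=-2, tape[-5..0]=001110 (head:    ^)
Step 6: in state C at pos -2, read 1 -> (C,1)->write 0,move L,goto A. Now: state=A, head=-3, tape[-5..0]=001010 (head:   ^)
After 6 step(s): state = A (not H) -> not halted within 6 -> no

Answer: no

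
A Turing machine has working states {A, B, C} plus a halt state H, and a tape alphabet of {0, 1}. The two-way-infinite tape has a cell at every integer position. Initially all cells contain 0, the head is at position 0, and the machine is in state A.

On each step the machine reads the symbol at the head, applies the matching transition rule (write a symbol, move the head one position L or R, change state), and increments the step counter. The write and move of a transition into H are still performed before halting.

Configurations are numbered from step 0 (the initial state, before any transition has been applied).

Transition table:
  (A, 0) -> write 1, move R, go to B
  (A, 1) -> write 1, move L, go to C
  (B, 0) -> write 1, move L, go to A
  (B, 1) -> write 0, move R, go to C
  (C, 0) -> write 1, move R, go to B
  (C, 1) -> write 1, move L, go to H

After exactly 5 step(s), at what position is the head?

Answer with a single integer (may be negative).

Answer: 1

Derivation:
Step 1: in state A at pos 0, read 0 -> (A,0)->write 1,move R,goto B. Now: state=B, head=1, tape[-1..2]=0100 (head:   ^)
Step 2: in state B at pos 1, read 0 -> (B,0)->write 1,move L,goto A. Now: state=A, head=0, tape[-1..2]=0110 (head:  ^)
Step 3: in state A at pos 0, read 1 -> (A,1)->write 1,move L,goto C. Now: state=C, head=-1, tape[-2..2]=00110 (head:  ^)
Step 4: in state C at pos -1, read 0 -> (C,0)->write 1,move R,goto B. Now: state=B, head=0, tape[-2..2]=01110 (head:   ^)
Step 5: in state B at pos 0, read 1 -> (B,1)->write 0,move R,goto C. Now: state=C, head=1, tape[-2..2]=01010 (head:    ^)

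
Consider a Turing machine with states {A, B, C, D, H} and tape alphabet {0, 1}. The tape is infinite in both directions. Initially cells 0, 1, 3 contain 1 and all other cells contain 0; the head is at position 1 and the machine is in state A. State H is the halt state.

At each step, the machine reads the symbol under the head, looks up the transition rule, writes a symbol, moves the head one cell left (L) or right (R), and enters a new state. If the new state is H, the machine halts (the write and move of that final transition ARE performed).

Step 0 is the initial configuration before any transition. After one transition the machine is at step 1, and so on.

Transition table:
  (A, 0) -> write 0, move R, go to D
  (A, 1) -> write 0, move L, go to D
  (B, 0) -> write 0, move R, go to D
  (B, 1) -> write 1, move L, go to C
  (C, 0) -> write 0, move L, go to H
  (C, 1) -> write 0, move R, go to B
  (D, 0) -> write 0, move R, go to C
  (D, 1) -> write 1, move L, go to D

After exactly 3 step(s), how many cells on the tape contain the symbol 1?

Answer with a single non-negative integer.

Answer: 2

Derivation:
Step 1: in state A at pos 1, read 1 -> (A,1)->write 0,move L,goto D. Now: state=D, head=0, tape[-1..4]=010010 (head:  ^)
Step 2: in state D at pos 0, read 1 -> (D,1)->write 1,move L,goto D. Now: state=D, head=-1, tape[-2..4]=0010010 (head:  ^)
Step 3: in state D at pos -1, read 0 -> (D,0)->write 0,move R,goto C. Now: state=C, head=0, tape[-2..4]=0010010 (head:   ^)
Cells containing 1 after step 3: {0, 3} -> 2 cell(s)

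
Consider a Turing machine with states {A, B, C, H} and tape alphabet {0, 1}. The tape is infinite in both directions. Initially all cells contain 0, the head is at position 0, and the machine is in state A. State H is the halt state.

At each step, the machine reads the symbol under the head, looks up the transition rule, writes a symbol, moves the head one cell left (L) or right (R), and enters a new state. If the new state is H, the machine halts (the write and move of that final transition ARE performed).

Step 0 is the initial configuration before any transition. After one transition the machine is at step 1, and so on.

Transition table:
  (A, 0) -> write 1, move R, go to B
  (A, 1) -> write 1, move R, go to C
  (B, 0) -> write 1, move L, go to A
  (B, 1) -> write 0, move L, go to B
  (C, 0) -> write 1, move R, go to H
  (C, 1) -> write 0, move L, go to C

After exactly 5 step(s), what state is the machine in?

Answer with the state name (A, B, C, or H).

Step 1: in state A at pos 0, read 0 -> (A,0)->write 1,move R,goto B. Now: state=B, head=1, tape[-1..2]=0100 (head:   ^)
Step 2: in state B at pos 1, read 0 -> (B,0)->write 1,move L,goto A. Now: state=A, head=0, tape[-1..2]=0110 (head:  ^)
Step 3: in state A at pos 0, read 1 -> (A,1)->write 1,move R,goto C. Now: state=C, head=1, tape[-1..2]=0110 (head:   ^)
Step 4: in state C at pos 1, read 1 -> (C,1)->write 0,move L,goto C. Now: state=C, head=0, tape[-1..2]=0100 (head:  ^)
Step 5: in state C at pos 0, read 1 -> (C,1)->write 0,move L,goto C. Now: state=C, head=-1, tape[-2..2]=00000 (head:  ^)

Answer: C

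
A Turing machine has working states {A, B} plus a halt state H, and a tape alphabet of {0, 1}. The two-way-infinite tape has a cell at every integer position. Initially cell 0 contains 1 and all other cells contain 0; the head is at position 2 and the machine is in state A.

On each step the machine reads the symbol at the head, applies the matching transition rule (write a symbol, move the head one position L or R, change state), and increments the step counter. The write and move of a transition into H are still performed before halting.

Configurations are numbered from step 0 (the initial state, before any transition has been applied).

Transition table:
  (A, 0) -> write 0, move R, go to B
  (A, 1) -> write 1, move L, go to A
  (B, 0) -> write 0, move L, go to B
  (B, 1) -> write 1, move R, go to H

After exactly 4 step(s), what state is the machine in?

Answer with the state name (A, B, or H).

Answer: B

Derivation:
Step 1: in state A at pos 2, read 0 -> (A,0)->write 0,move R,goto B. Now: state=B, head=3, tape[-1..4]=010000 (head:     ^)
Step 2: in state B at pos 3, read 0 -> (B,0)->write 0,move L,goto B. Now: state=B, head=2, tape[-1..4]=010000 (head:    ^)
Step 3: in state B at pos 2, read 0 -> (B,0)->write 0,move L,goto B. Now: state=B, head=1, tape[-1..4]=010000 (head:   ^)
Step 4: in state B at pos 1, read 0 -> (B,0)->write 0,move L,goto B. Now: state=B, head=0, tape[-1..4]=010000 (head:  ^)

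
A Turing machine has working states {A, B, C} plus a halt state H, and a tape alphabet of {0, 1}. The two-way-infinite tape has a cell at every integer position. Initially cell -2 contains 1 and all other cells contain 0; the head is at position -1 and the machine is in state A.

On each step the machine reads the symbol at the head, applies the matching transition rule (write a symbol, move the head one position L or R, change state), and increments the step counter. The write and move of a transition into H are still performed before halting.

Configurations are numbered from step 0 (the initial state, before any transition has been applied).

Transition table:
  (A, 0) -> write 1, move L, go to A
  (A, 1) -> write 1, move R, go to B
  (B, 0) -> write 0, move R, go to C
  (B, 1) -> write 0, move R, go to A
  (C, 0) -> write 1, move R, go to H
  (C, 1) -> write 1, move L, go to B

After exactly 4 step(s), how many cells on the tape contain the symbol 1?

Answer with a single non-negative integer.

Step 1: in state A at pos -1, read 0 -> (A,0)->write 1,move L,goto A. Now: state=A, head=-2, tape[-3..0]=0110 (head:  ^)
Step 2: in state A at pos -2, read 1 -> (A,1)->write 1,move R,goto B. Now: state=B, head=-1, tape[-3..0]=0110 (head:   ^)
Step 3: in state B at pos -1, read 1 -> (B,1)->write 0,move R,goto A. Now: state=A, head=0, tape[-3..1]=01000 (head:    ^)
Step 4: in state A at pos 0, read 0 -> (A,0)->write 1,move L,goto A. Now: state=A, head=-1, tape[-3..1]=01010 (head:   ^)
Cells containing 1 after step 4: {-2, 0} -> 2 cell(s)

Answer: 2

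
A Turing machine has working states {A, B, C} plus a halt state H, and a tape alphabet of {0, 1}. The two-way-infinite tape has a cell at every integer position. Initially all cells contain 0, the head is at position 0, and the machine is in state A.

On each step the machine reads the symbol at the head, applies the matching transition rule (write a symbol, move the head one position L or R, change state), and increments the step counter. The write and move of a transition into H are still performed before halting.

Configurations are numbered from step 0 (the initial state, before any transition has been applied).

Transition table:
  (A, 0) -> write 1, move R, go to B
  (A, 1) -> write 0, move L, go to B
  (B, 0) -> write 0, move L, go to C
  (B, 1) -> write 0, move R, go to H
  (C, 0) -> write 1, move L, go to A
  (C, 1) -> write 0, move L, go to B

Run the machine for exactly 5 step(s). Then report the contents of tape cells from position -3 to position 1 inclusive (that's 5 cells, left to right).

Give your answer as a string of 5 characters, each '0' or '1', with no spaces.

Step 1: in state A at pos 0, read 0 -> (A,0)->write 1,move R,goto B. Now: state=B, head=1, tape[-1..2]=0100 (head:   ^)
Step 2: in state B at pos 1, read 0 -> (B,0)->write 0,move L,goto C. Now: state=C, head=0, tape[-1..2]=0100 (head:  ^)
Step 3: in state C at pos 0, read 1 -> (C,1)->write 0,move L,goto B. Now: state=B, head=-1, tape[-2..2]=00000 (head:  ^)
Step 4: in state B at pos -1, read 0 -> (B,0)->write 0,move L,goto C. Now: state=C, head=-2, tape[-3..2]=000000 (head:  ^)
Step 5: in state C at pos -2, read 0 -> (C,0)->write 1,move L,goto A. Now: state=A, head=-3, tape[-4..2]=0010000 (head:  ^)

Answer: 01000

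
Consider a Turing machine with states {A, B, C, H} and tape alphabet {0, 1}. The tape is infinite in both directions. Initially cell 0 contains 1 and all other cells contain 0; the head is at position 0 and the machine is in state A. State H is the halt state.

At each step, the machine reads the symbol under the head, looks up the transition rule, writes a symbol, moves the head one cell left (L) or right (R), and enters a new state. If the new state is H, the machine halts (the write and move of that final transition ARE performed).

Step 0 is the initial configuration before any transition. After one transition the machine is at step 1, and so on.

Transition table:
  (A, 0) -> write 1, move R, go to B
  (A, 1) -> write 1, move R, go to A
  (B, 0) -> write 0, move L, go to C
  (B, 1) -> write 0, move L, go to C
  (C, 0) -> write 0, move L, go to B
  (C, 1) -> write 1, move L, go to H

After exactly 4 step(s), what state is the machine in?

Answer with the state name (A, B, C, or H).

Answer: H

Derivation:
Step 1: in state A at pos 0, read 1 -> (A,1)->write 1,move R,goto A. Now: state=A, head=1, tape[-1..2]=0100 (head:   ^)
Step 2: in state A at pos 1, read 0 -> (A,0)->write 1,move R,goto B. Now: state=B, head=2, tape[-1..3]=01100 (head:    ^)
Step 3: in state B at pos 2, read 0 -> (B,0)->write 0,move L,goto C. Now: state=C, head=1, tape[-1..3]=01100 (head:   ^)
Step 4: in state C at pos 1, read 1 -> (C,1)->write 1,move L,goto H. Now: state=H, head=0, tape[-1..3]=01100 (head:  ^)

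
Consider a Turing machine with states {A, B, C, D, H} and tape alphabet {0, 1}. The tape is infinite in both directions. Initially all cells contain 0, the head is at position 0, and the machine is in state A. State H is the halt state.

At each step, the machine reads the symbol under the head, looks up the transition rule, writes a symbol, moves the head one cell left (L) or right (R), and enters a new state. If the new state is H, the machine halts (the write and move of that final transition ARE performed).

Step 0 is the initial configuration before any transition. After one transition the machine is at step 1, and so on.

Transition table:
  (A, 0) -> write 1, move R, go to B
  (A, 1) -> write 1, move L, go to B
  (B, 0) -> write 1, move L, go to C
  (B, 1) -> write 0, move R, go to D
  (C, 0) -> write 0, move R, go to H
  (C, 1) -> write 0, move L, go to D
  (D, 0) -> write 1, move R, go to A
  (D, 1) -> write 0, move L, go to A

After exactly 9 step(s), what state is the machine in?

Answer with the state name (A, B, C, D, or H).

Step 1: in state A at pos 0, read 0 -> (A,0)->write 1,move R,goto B. Now: state=B, head=1, tape[-1..2]=0100 (head:   ^)
Step 2: in state B at pos 1, read 0 -> (B,0)->write 1,move L,goto C. Now: state=C, head=0, tape[-1..2]=0110 (head:  ^)
Step 3: in state C at pos 0, read 1 -> (C,1)->write 0,move L,goto D. Now: state=D, head=-1, tape[-2..2]=00010 (head:  ^)
Step 4: in state D at pos -1, read 0 -> (D,0)->write 1,move R,goto A. Now: state=A, head=0, tape[-2..2]=01010 (head:   ^)
Step 5: in state A at pos 0, read 0 -> (A,0)->write 1,move R,goto B. Now: state=B, head=1, tape[-2..2]=01110 (head:    ^)
Step 6: in state B at pos 1, read 1 -> (B,1)->write 0,move R,goto D. Now: state=D, head=2, tape[-2..3]=011000 (head:     ^)
Step 7: in state D at pos 2, read 0 -> (D,0)->write 1,move R,goto A. Now: state=A, head=3, tape[-2..4]=0110100 (head:      ^)
Step 8: in state A at pos 3, read 0 -> (A,0)->write 1,move R,goto B. Now: state=B, head=4, tape[-2..5]=01101100 (head:       ^)
Step 9: in state B at pos 4, read 0 -> (B,0)->write 1,move L,goto C. Now: state=C, head=3, tape[-2..5]=01101110 (head:      ^)

Answer: C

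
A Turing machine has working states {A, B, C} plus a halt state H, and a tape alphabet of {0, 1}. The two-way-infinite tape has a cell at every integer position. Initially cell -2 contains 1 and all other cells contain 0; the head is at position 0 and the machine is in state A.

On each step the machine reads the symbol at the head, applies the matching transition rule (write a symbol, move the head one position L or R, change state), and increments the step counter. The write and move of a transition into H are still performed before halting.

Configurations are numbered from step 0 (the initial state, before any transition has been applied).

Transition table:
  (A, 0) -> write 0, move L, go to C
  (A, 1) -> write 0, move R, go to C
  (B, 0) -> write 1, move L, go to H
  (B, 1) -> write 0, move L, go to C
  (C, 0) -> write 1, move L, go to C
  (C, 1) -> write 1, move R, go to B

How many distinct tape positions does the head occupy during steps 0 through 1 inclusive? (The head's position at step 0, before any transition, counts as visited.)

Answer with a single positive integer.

Answer: 2

Derivation:
Step 1: in state A at pos 0, read 0 -> (A,0)->write 0,move L,goto C. Now: state=C, head=-1, tape[-3..1]=01000 (head:   ^)
Head positions at steps 0..1: starting at 0, distinct positions visited = {-1, 0} -> 2 position(s)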